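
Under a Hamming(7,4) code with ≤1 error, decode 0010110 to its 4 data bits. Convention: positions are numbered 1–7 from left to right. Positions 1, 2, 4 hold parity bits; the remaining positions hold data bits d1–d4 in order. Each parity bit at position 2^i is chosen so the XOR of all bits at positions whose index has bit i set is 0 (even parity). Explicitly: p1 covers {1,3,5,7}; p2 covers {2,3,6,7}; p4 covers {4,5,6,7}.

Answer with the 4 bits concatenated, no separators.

1110

s1 (pos 1,3,5,7): 0⊕1⊕1⊕0 = 0
s2 (pos 2,3,6,7): 0⊕1⊕1⊕0 = 0
s4 (pos 4,5,6,7): 0⊕1⊕1⊕0 = 0
Syndrome s4…s1 = 000 → no error.
Read data bits from positions 3,5,6,7: 1110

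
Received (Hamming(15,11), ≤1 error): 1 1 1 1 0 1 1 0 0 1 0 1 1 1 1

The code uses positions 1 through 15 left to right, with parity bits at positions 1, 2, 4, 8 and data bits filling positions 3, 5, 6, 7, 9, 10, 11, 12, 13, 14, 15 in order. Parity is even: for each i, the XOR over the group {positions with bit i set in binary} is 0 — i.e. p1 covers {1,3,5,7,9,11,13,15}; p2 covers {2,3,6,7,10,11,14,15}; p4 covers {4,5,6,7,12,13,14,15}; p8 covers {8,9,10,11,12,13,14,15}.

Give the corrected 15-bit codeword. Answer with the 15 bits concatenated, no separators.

111101100101110

s1 (pos 1,3,5,7,9,11,13,15): 1⊕1⊕0⊕1⊕0⊕0⊕1⊕1 = 1
s2 (pos 2,3,6,7,10,11,14,15): 1⊕1⊕1⊕1⊕1⊕0⊕1⊕1 = 1
s4 (pos 4,5,6,7,12,13,14,15): 1⊕0⊕1⊕1⊕1⊕1⊕1⊕1 = 1
s8 (pos 8,9,10,11,12,13,14,15): 0⊕0⊕1⊕0⊕1⊕1⊕1⊕1 = 1
Syndrome s8…s1 = 1111 → error at position 15.
Flip position 15: 111101100101111 → 111101100101110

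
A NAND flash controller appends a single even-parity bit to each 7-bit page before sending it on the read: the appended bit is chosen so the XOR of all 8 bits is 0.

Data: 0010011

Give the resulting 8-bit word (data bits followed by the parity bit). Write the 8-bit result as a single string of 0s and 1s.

00100111

XOR of the 7 data bits: 0⊕0⊕1⊕0⊕0⊕1⊕1 = 1
Parity bit = 1 (so all 8 bits XOR to 0).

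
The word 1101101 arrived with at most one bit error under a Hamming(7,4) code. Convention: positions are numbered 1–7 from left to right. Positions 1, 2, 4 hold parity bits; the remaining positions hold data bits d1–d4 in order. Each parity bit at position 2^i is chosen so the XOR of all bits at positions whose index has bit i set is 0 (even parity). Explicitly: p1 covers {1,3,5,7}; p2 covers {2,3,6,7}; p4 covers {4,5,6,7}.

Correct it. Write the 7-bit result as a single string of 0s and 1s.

1101001

s1 (pos 1,3,5,7): 1⊕0⊕1⊕1 = 1
s2 (pos 2,3,6,7): 1⊕0⊕0⊕1 = 0
s4 (pos 4,5,6,7): 1⊕1⊕0⊕1 = 1
Syndrome s4…s1 = 101 → error at position 5.
Flip position 5: 1101101 → 1101001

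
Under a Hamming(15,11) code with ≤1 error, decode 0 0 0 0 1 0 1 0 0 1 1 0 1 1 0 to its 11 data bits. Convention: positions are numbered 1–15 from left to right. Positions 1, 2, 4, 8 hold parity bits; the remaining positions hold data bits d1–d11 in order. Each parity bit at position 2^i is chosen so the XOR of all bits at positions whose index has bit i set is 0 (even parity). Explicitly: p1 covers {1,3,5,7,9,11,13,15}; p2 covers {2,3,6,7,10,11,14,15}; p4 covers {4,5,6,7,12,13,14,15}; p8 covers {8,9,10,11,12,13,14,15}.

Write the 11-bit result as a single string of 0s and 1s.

s1 (pos 1,3,5,7,9,11,13,15): 0⊕0⊕1⊕1⊕0⊕1⊕1⊕0 = 0
s2 (pos 2,3,6,7,10,11,14,15): 0⊕0⊕0⊕1⊕1⊕1⊕1⊕0 = 0
s4 (pos 4,5,6,7,12,13,14,15): 0⊕1⊕0⊕1⊕0⊕1⊕1⊕0 = 0
s8 (pos 8,9,10,11,12,13,14,15): 0⊕0⊕1⊕1⊕0⊕1⊕1⊕0 = 0
Syndrome s8…s1 = 0000 → no error.
Read data bits from positions 3,5,6,7,9,10,11,12,13,14,15: 01010110110

01010110110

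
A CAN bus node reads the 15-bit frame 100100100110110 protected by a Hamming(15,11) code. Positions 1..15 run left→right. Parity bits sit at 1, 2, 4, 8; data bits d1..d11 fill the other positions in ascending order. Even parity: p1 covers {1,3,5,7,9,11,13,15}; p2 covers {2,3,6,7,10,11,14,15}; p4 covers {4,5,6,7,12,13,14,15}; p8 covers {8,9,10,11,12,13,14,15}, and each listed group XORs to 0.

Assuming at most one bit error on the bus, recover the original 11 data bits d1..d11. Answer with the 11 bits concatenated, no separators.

s1 (pos 1,3,5,7,9,11,13,15): 1⊕0⊕0⊕1⊕0⊕1⊕1⊕0 = 0
s2 (pos 2,3,6,7,10,11,14,15): 0⊕0⊕0⊕1⊕1⊕1⊕1⊕0 = 0
s4 (pos 4,5,6,7,12,13,14,15): 1⊕0⊕0⊕1⊕0⊕1⊕1⊕0 = 0
s8 (pos 8,9,10,11,12,13,14,15): 0⊕0⊕1⊕1⊕0⊕1⊕1⊕0 = 0
Syndrome s8…s1 = 0000 → no error.
Read data bits from positions 3,5,6,7,9,10,11,12,13,14,15: 00010110110

00010110110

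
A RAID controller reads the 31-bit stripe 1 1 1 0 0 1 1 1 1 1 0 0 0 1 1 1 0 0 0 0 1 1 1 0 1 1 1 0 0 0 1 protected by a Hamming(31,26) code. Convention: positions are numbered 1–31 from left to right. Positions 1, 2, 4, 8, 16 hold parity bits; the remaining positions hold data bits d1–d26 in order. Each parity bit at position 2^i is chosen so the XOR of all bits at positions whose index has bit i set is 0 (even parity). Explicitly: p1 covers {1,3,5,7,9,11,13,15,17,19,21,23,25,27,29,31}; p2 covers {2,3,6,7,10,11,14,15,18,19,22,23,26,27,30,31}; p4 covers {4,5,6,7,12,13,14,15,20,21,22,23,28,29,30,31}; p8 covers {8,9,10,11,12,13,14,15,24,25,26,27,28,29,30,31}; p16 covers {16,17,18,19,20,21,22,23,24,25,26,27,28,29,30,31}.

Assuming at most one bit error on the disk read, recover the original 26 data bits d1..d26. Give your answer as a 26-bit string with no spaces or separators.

10111100011000011101110001

s1 (pos 1,3,5,7,9,11,13,15,17,19,21,23,25,27,29,31): 1⊕1⊕0⊕1⊕1⊕0⊕0⊕1⊕0⊕0⊕1⊕1⊕1⊕1⊕0⊕1 = 0
s2 (pos 2,3,6,7,10,11,14,15,18,19,22,23,26,27,30,31): 1⊕1⊕1⊕1⊕1⊕0⊕1⊕1⊕0⊕0⊕1⊕1⊕1⊕1⊕0⊕1 = 0
s4 (pos 4,5,6,7,12,13,14,15,20,21,22,23,28,29,30,31): 0⊕0⊕1⊕1⊕0⊕0⊕1⊕1⊕0⊕1⊕1⊕1⊕0⊕0⊕0⊕1 = 0
s8 (pos 8,9,10,11,12,13,14,15,24,25,26,27,28,29,30,31): 1⊕1⊕1⊕0⊕0⊕0⊕1⊕1⊕0⊕1⊕1⊕1⊕0⊕0⊕0⊕1 = 1
s16 (pos 16,17,18,19,20,21,22,23,24,25,26,27,28,29,30,31): 1⊕0⊕0⊕0⊕0⊕1⊕1⊕1⊕0⊕1⊕1⊕1⊕0⊕0⊕0⊕1 = 0
Syndrome s16…s1 = 01000 → error at position 8.
Flip position 8: 1110011111000111000011101110001 → 1110011011000111000011101110001
Read data bits from positions 3,5,6,7,9,10,11,12,13,14,15,17,18,19,20,21,22,23,24,25,26,27,28,29,30,31: 10111100011000011101110001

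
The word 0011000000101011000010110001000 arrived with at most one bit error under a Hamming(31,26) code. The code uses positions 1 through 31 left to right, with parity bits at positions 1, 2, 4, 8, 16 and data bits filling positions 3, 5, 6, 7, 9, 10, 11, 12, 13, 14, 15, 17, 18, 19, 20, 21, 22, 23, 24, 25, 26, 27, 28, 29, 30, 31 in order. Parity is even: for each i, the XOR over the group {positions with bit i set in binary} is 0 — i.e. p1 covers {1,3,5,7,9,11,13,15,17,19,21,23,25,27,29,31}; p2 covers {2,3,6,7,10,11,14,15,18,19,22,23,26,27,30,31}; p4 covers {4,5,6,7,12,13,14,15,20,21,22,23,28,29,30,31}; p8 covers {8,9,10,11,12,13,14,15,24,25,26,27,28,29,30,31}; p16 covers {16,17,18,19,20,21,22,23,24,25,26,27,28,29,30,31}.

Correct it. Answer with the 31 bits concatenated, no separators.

0011000000101011000010100001000

s1 (pos 1,3,5,7,9,11,13,15,17,19,21,23,25,27,29,31): 0⊕1⊕0⊕0⊕0⊕1⊕1⊕1⊕0⊕0⊕1⊕1⊕0⊕0⊕0⊕0 = 0
s2 (pos 2,3,6,7,10,11,14,15,18,19,22,23,26,27,30,31): 0⊕1⊕0⊕0⊕0⊕1⊕0⊕1⊕0⊕0⊕0⊕1⊕0⊕0⊕0⊕0 = 0
s4 (pos 4,5,6,7,12,13,14,15,20,21,22,23,28,29,30,31): 1⊕0⊕0⊕0⊕0⊕1⊕0⊕1⊕0⊕1⊕0⊕1⊕1⊕0⊕0⊕0 = 0
s8 (pos 8,9,10,11,12,13,14,15,24,25,26,27,28,29,30,31): 0⊕0⊕0⊕1⊕0⊕1⊕0⊕1⊕1⊕0⊕0⊕0⊕1⊕0⊕0⊕0 = 1
s16 (pos 16,17,18,19,20,21,22,23,24,25,26,27,28,29,30,31): 1⊕0⊕0⊕0⊕0⊕1⊕0⊕1⊕1⊕0⊕0⊕0⊕1⊕0⊕0⊕0 = 1
Syndrome s16…s1 = 11000 → error at position 24.
Flip position 24: 0011000000101011000010110001000 → 0011000000101011000010100001000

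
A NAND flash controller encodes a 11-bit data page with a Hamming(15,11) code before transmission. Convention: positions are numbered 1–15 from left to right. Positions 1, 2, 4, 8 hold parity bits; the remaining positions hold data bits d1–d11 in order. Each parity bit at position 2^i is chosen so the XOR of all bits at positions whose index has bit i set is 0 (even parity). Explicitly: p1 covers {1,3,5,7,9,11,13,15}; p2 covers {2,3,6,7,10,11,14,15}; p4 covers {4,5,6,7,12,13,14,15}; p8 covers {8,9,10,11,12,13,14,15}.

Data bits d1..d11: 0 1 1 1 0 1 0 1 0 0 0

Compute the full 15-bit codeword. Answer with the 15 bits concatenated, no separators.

010011100101000

Place data at non-parity positions: p1 p2 0 p4 1 1 1 p8 0 1 0 1 0 0 0
p1 (pos 1,3,5,7,9,11,13,15): XOR of data positions = 0⊕1⊕1⊕0⊕0⊕0⊕0 = 0
p2 (pos 2,3,6,7,10,11,14,15): XOR of data positions = 0⊕1⊕1⊕1⊕0⊕0⊕0 = 1
p4 (pos 4,5,6,7,12,13,14,15): XOR of data positions = 1⊕1⊕1⊕1⊕0⊕0⊕0 = 0
p8 (pos 8,9,10,11,12,13,14,15): XOR of data positions = 0⊕1⊕0⊕1⊕0⊕0⊕0 = 0
Codeword: 010011100101000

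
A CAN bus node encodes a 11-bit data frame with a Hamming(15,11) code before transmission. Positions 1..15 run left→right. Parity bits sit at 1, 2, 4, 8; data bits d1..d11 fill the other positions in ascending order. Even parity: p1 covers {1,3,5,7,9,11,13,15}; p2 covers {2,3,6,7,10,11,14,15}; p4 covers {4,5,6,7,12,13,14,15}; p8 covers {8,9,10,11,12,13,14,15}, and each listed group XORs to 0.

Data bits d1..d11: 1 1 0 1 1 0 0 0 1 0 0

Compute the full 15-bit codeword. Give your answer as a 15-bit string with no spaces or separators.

101110101000100

Place data at non-parity positions: p1 p2 1 p4 1 0 1 p8 1 0 0 0 1 0 0
p1 (pos 1,3,5,7,9,11,13,15): XOR of data positions = 1⊕1⊕1⊕1⊕0⊕1⊕0 = 1
p2 (pos 2,3,6,7,10,11,14,15): XOR of data positions = 1⊕0⊕1⊕0⊕0⊕0⊕0 = 0
p4 (pos 4,5,6,7,12,13,14,15): XOR of data positions = 1⊕0⊕1⊕0⊕1⊕0⊕0 = 1
p8 (pos 8,9,10,11,12,13,14,15): XOR of data positions = 1⊕0⊕0⊕0⊕1⊕0⊕0 = 0
Codeword: 101110101000100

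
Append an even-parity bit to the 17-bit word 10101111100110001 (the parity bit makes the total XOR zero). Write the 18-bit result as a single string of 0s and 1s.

101011111001100010

XOR of the 17 data bits: 1⊕0⊕1⊕0⊕1⊕1⊕1⊕1⊕1⊕0⊕0⊕1⊕1⊕0⊕0⊕0⊕1 = 0
Parity bit = 0 (so all 18 bits XOR to 0).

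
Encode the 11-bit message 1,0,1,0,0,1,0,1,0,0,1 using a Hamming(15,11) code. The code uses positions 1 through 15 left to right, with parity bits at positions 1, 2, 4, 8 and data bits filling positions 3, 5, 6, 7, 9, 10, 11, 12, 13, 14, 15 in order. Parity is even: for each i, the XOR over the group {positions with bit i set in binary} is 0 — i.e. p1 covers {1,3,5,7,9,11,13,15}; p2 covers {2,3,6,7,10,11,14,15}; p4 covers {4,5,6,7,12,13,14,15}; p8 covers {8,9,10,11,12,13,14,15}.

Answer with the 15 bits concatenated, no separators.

001101010101001

Place data at non-parity positions: p1 p2 1 p4 0 1 0 p8 0 1 0 1 0 0 1
p1 (pos 1,3,5,7,9,11,13,15): XOR of data positions = 1⊕0⊕0⊕0⊕0⊕0⊕1 = 0
p2 (pos 2,3,6,7,10,11,14,15): XOR of data positions = 1⊕1⊕0⊕1⊕0⊕0⊕1 = 0
p4 (pos 4,5,6,7,12,13,14,15): XOR of data positions = 0⊕1⊕0⊕1⊕0⊕0⊕1 = 1
p8 (pos 8,9,10,11,12,13,14,15): XOR of data positions = 0⊕1⊕0⊕1⊕0⊕0⊕1 = 1
Codeword: 001101010101001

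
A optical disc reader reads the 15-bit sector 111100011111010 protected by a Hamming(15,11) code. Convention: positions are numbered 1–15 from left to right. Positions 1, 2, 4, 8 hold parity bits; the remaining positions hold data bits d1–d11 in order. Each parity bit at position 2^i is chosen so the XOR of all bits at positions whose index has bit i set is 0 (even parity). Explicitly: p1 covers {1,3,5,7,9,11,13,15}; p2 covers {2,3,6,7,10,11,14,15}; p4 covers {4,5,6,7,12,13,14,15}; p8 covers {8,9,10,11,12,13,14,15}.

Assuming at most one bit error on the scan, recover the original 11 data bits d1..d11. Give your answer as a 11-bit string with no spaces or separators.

s1 (pos 1,3,5,7,9,11,13,15): 1⊕1⊕0⊕0⊕1⊕1⊕0⊕0 = 0
s2 (pos 2,3,6,7,10,11,14,15): 1⊕1⊕0⊕0⊕1⊕1⊕1⊕0 = 1
s4 (pos 4,5,6,7,12,13,14,15): 1⊕0⊕0⊕0⊕1⊕0⊕1⊕0 = 1
s8 (pos 8,9,10,11,12,13,14,15): 1⊕1⊕1⊕1⊕1⊕0⊕1⊕0 = 0
Syndrome s8…s1 = 0110 → error at position 6.
Flip position 6: 111100011111010 → 111101011111010
Read data bits from positions 3,5,6,7,9,10,11,12,13,14,15: 10101111010

10101111010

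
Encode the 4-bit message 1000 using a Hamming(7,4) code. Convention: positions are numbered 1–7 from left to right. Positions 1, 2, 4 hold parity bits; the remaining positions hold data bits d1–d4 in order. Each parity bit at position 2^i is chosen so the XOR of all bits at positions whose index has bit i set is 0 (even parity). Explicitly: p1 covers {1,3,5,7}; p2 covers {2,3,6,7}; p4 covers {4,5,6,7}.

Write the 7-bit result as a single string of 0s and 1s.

Place data at non-parity positions: p1 p2 1 p4 0 0 0
p1 (pos 1,3,5,7): XOR of data positions = 1⊕0⊕0 = 1
p2 (pos 2,3,6,7): XOR of data positions = 1⊕0⊕0 = 1
p4 (pos 4,5,6,7): XOR of data positions = 0⊕0⊕0 = 0
Codeword: 1110000

1110000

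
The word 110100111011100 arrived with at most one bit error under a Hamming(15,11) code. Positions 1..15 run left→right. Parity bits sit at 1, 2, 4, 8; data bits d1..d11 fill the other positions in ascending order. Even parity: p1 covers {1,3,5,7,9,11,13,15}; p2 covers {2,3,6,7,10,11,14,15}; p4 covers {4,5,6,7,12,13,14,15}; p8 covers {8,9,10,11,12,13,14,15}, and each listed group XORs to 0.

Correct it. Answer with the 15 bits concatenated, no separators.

s1 (pos 1,3,5,7,9,11,13,15): 1⊕0⊕0⊕1⊕1⊕1⊕1⊕0 = 1
s2 (pos 2,3,6,7,10,11,14,15): 1⊕0⊕0⊕1⊕0⊕1⊕0⊕0 = 1
s4 (pos 4,5,6,7,12,13,14,15): 1⊕0⊕0⊕1⊕1⊕1⊕0⊕0 = 0
s8 (pos 8,9,10,11,12,13,14,15): 1⊕1⊕0⊕1⊕1⊕1⊕0⊕0 = 1
Syndrome s8…s1 = 1011 → error at position 11.
Flip position 11: 110100111011100 → 110100111001100

110100111001100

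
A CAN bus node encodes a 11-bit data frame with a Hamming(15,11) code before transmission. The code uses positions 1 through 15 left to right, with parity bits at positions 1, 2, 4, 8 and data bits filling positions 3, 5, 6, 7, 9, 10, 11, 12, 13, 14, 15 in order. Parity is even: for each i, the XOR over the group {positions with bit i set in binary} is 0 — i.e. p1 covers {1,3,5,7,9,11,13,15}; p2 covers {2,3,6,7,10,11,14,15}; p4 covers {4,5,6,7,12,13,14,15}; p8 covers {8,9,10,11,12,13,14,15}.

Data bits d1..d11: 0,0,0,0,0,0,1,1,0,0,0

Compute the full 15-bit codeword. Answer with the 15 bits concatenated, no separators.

Place data at non-parity positions: p1 p2 0 p4 0 0 0 p8 0 0 1 1 0 0 0
p1 (pos 1,3,5,7,9,11,13,15): XOR of data positions = 0⊕0⊕0⊕0⊕1⊕0⊕0 = 1
p2 (pos 2,3,6,7,10,11,14,15): XOR of data positions = 0⊕0⊕0⊕0⊕1⊕0⊕0 = 1
p4 (pos 4,5,6,7,12,13,14,15): XOR of data positions = 0⊕0⊕0⊕1⊕0⊕0⊕0 = 1
p8 (pos 8,9,10,11,12,13,14,15): XOR of data positions = 0⊕0⊕1⊕1⊕0⊕0⊕0 = 0
Codeword: 110100000011000

110100000011000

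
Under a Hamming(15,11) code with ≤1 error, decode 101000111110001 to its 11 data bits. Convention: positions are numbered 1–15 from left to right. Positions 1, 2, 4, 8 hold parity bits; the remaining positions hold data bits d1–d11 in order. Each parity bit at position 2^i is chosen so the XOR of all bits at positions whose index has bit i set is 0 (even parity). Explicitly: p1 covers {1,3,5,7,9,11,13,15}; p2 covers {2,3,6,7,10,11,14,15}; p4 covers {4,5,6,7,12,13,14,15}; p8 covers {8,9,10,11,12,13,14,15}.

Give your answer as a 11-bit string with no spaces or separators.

10011010001

s1 (pos 1,3,5,7,9,11,13,15): 1⊕1⊕0⊕1⊕1⊕1⊕0⊕1 = 0
s2 (pos 2,3,6,7,10,11,14,15): 0⊕1⊕0⊕1⊕1⊕1⊕0⊕1 = 1
s4 (pos 4,5,6,7,12,13,14,15): 0⊕0⊕0⊕1⊕0⊕0⊕0⊕1 = 0
s8 (pos 8,9,10,11,12,13,14,15): 1⊕1⊕1⊕1⊕0⊕0⊕0⊕1 = 1
Syndrome s8…s1 = 1010 → error at position 10.
Flip position 10: 101000111110001 → 101000111010001
Read data bits from positions 3,5,6,7,9,10,11,12,13,14,15: 10011010001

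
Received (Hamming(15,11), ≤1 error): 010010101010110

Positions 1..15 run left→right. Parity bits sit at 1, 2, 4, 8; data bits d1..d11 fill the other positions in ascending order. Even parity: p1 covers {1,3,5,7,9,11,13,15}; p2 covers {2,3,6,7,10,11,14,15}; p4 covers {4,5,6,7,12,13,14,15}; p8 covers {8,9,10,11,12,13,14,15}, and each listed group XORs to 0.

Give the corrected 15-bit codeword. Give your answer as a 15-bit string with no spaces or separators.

s1 (pos 1,3,5,7,9,11,13,15): 0⊕0⊕1⊕1⊕1⊕1⊕1⊕0 = 1
s2 (pos 2,3,6,7,10,11,14,15): 1⊕0⊕0⊕1⊕0⊕1⊕1⊕0 = 0
s4 (pos 4,5,6,7,12,13,14,15): 0⊕1⊕0⊕1⊕0⊕1⊕1⊕0 = 0
s8 (pos 8,9,10,11,12,13,14,15): 0⊕1⊕0⊕1⊕0⊕1⊕1⊕0 = 0
Syndrome s8…s1 = 0001 → error at position 1.
Flip position 1: 010010101010110 → 110010101010110

110010101010110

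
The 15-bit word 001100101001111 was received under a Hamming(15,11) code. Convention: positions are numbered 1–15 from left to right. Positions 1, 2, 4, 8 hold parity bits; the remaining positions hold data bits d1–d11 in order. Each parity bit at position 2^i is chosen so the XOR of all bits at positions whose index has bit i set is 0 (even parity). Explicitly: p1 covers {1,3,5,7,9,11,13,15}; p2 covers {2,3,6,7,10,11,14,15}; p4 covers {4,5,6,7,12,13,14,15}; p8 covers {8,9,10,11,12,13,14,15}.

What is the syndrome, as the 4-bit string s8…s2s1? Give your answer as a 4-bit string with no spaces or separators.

s1 (pos 1,3,5,7,9,11,13,15): 0⊕1⊕0⊕1⊕1⊕0⊕1⊕1 = 1
s2 (pos 2,3,6,7,10,11,14,15): 0⊕1⊕0⊕1⊕0⊕0⊕1⊕1 = 0
s4 (pos 4,5,6,7,12,13,14,15): 1⊕0⊕0⊕1⊕1⊕1⊕1⊕1 = 0
s8 (pos 8,9,10,11,12,13,14,15): 0⊕1⊕0⊕0⊕1⊕1⊕1⊕1 = 1
Syndrome s8…s1 = 1001 → error at position 9.

1001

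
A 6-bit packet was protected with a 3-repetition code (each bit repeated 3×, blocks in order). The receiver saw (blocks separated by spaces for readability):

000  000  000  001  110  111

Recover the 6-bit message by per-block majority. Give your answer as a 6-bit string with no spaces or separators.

000011

Block 1 (000): 0 ones → 0
Block 2 (000): 0 ones → 0
Block 3 (000): 0 ones → 0
Block 4 (001): 1 one → 0
Block 5 (110): 2 ones → 1
Block 6 (111): 3 ones → 1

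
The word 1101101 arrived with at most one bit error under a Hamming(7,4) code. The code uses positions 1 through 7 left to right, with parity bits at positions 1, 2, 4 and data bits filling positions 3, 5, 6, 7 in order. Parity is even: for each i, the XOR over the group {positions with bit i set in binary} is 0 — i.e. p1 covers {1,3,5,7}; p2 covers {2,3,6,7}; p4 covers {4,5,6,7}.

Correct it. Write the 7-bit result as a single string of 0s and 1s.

1101001

s1 (pos 1,3,5,7): 1⊕0⊕1⊕1 = 1
s2 (pos 2,3,6,7): 1⊕0⊕0⊕1 = 0
s4 (pos 4,5,6,7): 1⊕1⊕0⊕1 = 1
Syndrome s4…s1 = 101 → error at position 5.
Flip position 5: 1101101 → 1101001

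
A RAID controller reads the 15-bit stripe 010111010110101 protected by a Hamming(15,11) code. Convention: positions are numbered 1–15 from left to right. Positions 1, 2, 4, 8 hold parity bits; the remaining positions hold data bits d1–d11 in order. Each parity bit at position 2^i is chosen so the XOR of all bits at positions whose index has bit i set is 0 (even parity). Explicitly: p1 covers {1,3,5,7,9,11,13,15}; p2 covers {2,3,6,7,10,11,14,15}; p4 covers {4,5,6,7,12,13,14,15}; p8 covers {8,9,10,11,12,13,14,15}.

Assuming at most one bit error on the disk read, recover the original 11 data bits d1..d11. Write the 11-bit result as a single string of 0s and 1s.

s1 (pos 1,3,5,7,9,11,13,15): 0⊕0⊕1⊕0⊕0⊕1⊕1⊕1 = 0
s2 (pos 2,3,6,7,10,11,14,15): 1⊕0⊕1⊕0⊕1⊕1⊕0⊕1 = 1
s4 (pos 4,5,6,7,12,13,14,15): 1⊕1⊕1⊕0⊕0⊕1⊕0⊕1 = 1
s8 (pos 8,9,10,11,12,13,14,15): 1⊕0⊕1⊕1⊕0⊕1⊕0⊕1 = 1
Syndrome s8…s1 = 1110 → error at position 14.
Flip position 14: 010111010110101 → 010111010110111
Read data bits from positions 3,5,6,7,9,10,11,12,13,14,15: 01100110111

01100110111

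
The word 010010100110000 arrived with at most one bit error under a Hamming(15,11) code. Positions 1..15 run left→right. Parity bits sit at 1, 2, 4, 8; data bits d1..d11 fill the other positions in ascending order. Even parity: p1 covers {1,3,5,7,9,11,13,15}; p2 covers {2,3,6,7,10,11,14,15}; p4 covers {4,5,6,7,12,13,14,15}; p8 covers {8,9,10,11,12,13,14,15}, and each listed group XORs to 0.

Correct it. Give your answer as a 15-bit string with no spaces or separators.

s1 (pos 1,3,5,7,9,11,13,15): 0⊕0⊕1⊕1⊕0⊕1⊕0⊕0 = 1
s2 (pos 2,3,6,7,10,11,14,15): 1⊕0⊕0⊕1⊕1⊕1⊕0⊕0 = 0
s4 (pos 4,5,6,7,12,13,14,15): 0⊕1⊕0⊕1⊕0⊕0⊕0⊕0 = 0
s8 (pos 8,9,10,11,12,13,14,15): 0⊕0⊕1⊕1⊕0⊕0⊕0⊕0 = 0
Syndrome s8…s1 = 0001 → error at position 1.
Flip position 1: 010010100110000 → 110010100110000

110010100110000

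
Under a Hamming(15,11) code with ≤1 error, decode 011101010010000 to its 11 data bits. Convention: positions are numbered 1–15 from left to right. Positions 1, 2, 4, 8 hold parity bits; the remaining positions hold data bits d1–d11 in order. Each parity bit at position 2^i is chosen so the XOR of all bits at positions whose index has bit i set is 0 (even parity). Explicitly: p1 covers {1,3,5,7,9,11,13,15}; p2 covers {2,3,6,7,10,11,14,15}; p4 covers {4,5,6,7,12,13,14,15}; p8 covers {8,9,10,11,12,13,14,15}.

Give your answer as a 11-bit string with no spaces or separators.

s1 (pos 1,3,5,7,9,11,13,15): 0⊕1⊕0⊕0⊕0⊕1⊕0⊕0 = 0
s2 (pos 2,3,6,7,10,11,14,15): 1⊕1⊕1⊕0⊕0⊕1⊕0⊕0 = 0
s4 (pos 4,5,6,7,12,13,14,15): 1⊕0⊕1⊕0⊕0⊕0⊕0⊕0 = 0
s8 (pos 8,9,10,11,12,13,14,15): 1⊕0⊕0⊕1⊕0⊕0⊕0⊕0 = 0
Syndrome s8…s1 = 0000 → no error.
Read data bits from positions 3,5,6,7,9,10,11,12,13,14,15: 10100010000

10100010000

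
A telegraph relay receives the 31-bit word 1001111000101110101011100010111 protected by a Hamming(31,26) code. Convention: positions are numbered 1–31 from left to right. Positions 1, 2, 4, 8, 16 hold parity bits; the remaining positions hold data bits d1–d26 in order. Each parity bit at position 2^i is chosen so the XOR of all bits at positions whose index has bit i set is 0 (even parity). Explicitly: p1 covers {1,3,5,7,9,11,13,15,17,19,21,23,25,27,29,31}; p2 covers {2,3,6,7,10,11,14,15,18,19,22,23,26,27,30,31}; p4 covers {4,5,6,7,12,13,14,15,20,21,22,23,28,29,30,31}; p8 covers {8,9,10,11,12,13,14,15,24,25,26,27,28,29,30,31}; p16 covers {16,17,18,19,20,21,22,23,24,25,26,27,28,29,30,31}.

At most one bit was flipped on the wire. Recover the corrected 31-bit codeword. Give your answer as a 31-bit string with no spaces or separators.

s1 (pos 1,3,5,7,9,11,13,15,17,19,21,23,25,27,29,31): 1⊕0⊕1⊕1⊕0⊕1⊕1⊕1⊕1⊕1⊕1⊕1⊕0⊕1⊕1⊕1 = 1
s2 (pos 2,3,6,7,10,11,14,15,18,19,22,23,26,27,30,31): 0⊕0⊕1⊕1⊕0⊕1⊕1⊕1⊕0⊕1⊕1⊕1⊕0⊕1⊕1⊕1 = 1
s4 (pos 4,5,6,7,12,13,14,15,20,21,22,23,28,29,30,31): 1⊕1⊕1⊕1⊕0⊕1⊕1⊕1⊕0⊕1⊕1⊕1⊕0⊕1⊕1⊕1 = 1
s8 (pos 8,9,10,11,12,13,14,15,24,25,26,27,28,29,30,31): 0⊕0⊕0⊕1⊕0⊕1⊕1⊕1⊕0⊕0⊕0⊕1⊕0⊕1⊕1⊕1 = 0
s16 (pos 16,17,18,19,20,21,22,23,24,25,26,27,28,29,30,31): 0⊕1⊕0⊕1⊕0⊕1⊕1⊕1⊕0⊕0⊕0⊕1⊕0⊕1⊕1⊕1 = 1
Syndrome s16…s1 = 10111 → error at position 23.
Flip position 23: 1001111000101110101011100010111 → 1001111000101110101011000010111

1001111000101110101011000010111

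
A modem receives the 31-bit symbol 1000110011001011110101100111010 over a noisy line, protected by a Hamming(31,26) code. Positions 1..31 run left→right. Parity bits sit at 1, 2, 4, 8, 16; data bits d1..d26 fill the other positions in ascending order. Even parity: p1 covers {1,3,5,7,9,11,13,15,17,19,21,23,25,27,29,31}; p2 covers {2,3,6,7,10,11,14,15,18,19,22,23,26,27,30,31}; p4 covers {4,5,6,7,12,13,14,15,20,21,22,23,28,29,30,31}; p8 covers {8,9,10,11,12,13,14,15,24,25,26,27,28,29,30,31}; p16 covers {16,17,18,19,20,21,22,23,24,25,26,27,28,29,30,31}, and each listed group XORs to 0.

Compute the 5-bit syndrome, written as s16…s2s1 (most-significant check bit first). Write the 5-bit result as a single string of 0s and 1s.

00110

s1 (pos 1,3,5,7,9,11,13,15,17,19,21,23,25,27,29,31): 1⊕0⊕1⊕0⊕1⊕0⊕1⊕1⊕1⊕0⊕0⊕1⊕0⊕1⊕0⊕0 = 0
s2 (pos 2,3,6,7,10,11,14,15,18,19,22,23,26,27,30,31): 0⊕0⊕1⊕0⊕1⊕0⊕0⊕1⊕1⊕0⊕1⊕1⊕1⊕1⊕1⊕0 = 1
s4 (pos 4,5,6,7,12,13,14,15,20,21,22,23,28,29,30,31): 0⊕1⊕1⊕0⊕0⊕1⊕0⊕1⊕1⊕0⊕1⊕1⊕1⊕0⊕1⊕0 = 1
s8 (pos 8,9,10,11,12,13,14,15,24,25,26,27,28,29,30,31): 0⊕1⊕1⊕0⊕0⊕1⊕0⊕1⊕0⊕0⊕1⊕1⊕1⊕0⊕1⊕0 = 0
s16 (pos 16,17,18,19,20,21,22,23,24,25,26,27,28,29,30,31): 1⊕1⊕1⊕0⊕1⊕0⊕1⊕1⊕0⊕0⊕1⊕1⊕1⊕0⊕1⊕0 = 0
Syndrome s16…s1 = 00110 → error at position 6.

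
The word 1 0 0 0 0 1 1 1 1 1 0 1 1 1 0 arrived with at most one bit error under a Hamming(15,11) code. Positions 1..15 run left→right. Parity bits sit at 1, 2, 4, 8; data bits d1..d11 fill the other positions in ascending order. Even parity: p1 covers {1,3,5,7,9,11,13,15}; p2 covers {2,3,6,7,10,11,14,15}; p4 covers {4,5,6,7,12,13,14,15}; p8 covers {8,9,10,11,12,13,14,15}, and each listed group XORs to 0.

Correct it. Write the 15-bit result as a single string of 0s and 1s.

100101111101110

s1 (pos 1,3,5,7,9,11,13,15): 1⊕0⊕0⊕1⊕1⊕0⊕1⊕0 = 0
s2 (pos 2,3,6,7,10,11,14,15): 0⊕0⊕1⊕1⊕1⊕0⊕1⊕0 = 0
s4 (pos 4,5,6,7,12,13,14,15): 0⊕0⊕1⊕1⊕1⊕1⊕1⊕0 = 1
s8 (pos 8,9,10,11,12,13,14,15): 1⊕1⊕1⊕0⊕1⊕1⊕1⊕0 = 0
Syndrome s8…s1 = 0100 → error at position 4.
Flip position 4: 100001111101110 → 100101111101110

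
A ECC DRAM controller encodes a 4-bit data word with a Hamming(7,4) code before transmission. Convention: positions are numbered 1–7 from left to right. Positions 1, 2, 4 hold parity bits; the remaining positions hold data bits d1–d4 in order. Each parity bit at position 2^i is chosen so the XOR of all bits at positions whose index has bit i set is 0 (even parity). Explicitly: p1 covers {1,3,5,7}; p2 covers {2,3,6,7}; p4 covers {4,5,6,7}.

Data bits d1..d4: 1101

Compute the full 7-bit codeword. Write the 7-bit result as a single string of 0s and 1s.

1010101

Place data at non-parity positions: p1 p2 1 p4 1 0 1
p1 (pos 1,3,5,7): XOR of data positions = 1⊕1⊕1 = 1
p2 (pos 2,3,6,7): XOR of data positions = 1⊕0⊕1 = 0
p4 (pos 4,5,6,7): XOR of data positions = 1⊕0⊕1 = 0
Codeword: 1010101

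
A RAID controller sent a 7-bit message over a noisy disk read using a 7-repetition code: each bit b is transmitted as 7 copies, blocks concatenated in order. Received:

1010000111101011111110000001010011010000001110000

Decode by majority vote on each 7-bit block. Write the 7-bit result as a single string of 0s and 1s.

0110000

Block 1 (1010000): 2 ones → 0
Block 2 (1111010): 5 ones → 1
Block 3 (1111111): 7 ones → 1
Block 4 (0000001): 1 one → 0
Block 5 (0100110): 3 ones → 0
Block 6 (1000000): 1 one → 0
Block 7 (1110000): 3 ones → 0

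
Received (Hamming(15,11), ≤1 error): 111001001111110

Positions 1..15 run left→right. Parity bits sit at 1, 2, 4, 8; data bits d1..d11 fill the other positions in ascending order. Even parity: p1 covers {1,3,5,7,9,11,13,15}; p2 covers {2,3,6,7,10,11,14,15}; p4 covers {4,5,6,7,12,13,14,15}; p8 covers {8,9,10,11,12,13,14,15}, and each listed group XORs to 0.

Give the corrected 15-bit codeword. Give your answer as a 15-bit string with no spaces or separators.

011001001111110

s1 (pos 1,3,5,7,9,11,13,15): 1⊕1⊕0⊕0⊕1⊕1⊕1⊕0 = 1
s2 (pos 2,3,6,7,10,11,14,15): 1⊕1⊕1⊕0⊕1⊕1⊕1⊕0 = 0
s4 (pos 4,5,6,7,12,13,14,15): 0⊕0⊕1⊕0⊕1⊕1⊕1⊕0 = 0
s8 (pos 8,9,10,11,12,13,14,15): 0⊕1⊕1⊕1⊕1⊕1⊕1⊕0 = 0
Syndrome s8…s1 = 0001 → error at position 1.
Flip position 1: 111001001111110 → 011001001111110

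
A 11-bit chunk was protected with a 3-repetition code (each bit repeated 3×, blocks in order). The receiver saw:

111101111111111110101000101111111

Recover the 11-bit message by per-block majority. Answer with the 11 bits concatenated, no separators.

11111110111

Block 1 (111): 3 ones → 1
Block 2 (101): 2 ones → 1
Block 3 (111): 3 ones → 1
Block 4 (111): 3 ones → 1
Block 5 (111): 3 ones → 1
Block 6 (110): 2 ones → 1
Block 7 (101): 2 ones → 1
Block 8 (000): 0 ones → 0
Block 9 (101): 2 ones → 1
Block 10 (111): 3 ones → 1
Block 11 (111): 3 ones → 1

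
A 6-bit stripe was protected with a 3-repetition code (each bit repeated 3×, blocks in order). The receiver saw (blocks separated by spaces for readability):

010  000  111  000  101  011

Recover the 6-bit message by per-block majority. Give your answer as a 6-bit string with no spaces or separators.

Block 1 (010): 1 one → 0
Block 2 (000): 0 ones → 0
Block 3 (111): 3 ones → 1
Block 4 (000): 0 ones → 0
Block 5 (101): 2 ones → 1
Block 6 (011): 2 ones → 1

001011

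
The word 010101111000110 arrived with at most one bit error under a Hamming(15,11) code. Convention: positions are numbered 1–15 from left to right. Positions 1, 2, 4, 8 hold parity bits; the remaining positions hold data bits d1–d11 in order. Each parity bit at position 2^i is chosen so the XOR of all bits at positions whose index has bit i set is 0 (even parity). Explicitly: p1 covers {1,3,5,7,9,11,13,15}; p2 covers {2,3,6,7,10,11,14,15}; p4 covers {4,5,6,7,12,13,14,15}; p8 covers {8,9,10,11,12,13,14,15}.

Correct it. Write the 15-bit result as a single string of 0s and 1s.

s1 (pos 1,3,5,7,9,11,13,15): 0⊕0⊕0⊕1⊕1⊕0⊕1⊕0 = 1
s2 (pos 2,3,6,7,10,11,14,15): 1⊕0⊕1⊕1⊕0⊕0⊕1⊕0 = 0
s4 (pos 4,5,6,7,12,13,14,15): 1⊕0⊕1⊕1⊕0⊕1⊕1⊕0 = 1
s8 (pos 8,9,10,11,12,13,14,15): 1⊕1⊕0⊕0⊕0⊕1⊕1⊕0 = 0
Syndrome s8…s1 = 0101 → error at position 5.
Flip position 5: 010101111000110 → 010111111000110

010111111000110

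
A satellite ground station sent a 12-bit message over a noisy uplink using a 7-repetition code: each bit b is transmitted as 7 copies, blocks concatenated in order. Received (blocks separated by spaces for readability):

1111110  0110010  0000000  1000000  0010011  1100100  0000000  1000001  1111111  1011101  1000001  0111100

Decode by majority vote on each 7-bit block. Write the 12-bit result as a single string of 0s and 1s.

100000001101

Block 1 (1111110): 6 ones → 1
Block 2 (0110010): 3 ones → 0
Block 3 (0000000): 0 ones → 0
Block 4 (1000000): 1 one → 0
Block 5 (0010011): 3 ones → 0
Block 6 (1100100): 3 ones → 0
Block 7 (0000000): 0 ones → 0
Block 8 (1000001): 2 ones → 0
Block 9 (1111111): 7 ones → 1
Block 10 (1011101): 5 ones → 1
Block 11 (1000001): 2 ones → 0
Block 12 (0111100): 4 ones → 1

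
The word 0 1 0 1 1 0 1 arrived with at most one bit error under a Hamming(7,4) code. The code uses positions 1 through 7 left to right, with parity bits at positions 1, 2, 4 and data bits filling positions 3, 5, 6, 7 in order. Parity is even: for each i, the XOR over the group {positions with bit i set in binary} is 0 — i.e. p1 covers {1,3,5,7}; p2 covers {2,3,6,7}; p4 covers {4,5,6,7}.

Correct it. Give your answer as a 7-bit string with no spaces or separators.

s1 (pos 1,3,5,7): 0⊕0⊕1⊕1 = 0
s2 (pos 2,3,6,7): 1⊕0⊕0⊕1 = 0
s4 (pos 4,5,6,7): 1⊕1⊕0⊕1 = 1
Syndrome s4…s1 = 100 → error at position 4.
Flip position 4: 0101101 → 0100101

0100101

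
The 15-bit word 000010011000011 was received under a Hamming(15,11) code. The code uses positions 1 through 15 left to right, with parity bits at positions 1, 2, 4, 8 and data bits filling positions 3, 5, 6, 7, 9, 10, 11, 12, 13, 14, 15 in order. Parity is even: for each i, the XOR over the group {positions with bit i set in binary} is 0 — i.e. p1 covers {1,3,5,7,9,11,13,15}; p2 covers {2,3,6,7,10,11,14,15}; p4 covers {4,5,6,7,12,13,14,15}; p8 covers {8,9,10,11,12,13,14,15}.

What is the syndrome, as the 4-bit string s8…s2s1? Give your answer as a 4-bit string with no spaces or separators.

0101

s1 (pos 1,3,5,7,9,11,13,15): 0⊕0⊕1⊕0⊕1⊕0⊕0⊕1 = 1
s2 (pos 2,3,6,7,10,11,14,15): 0⊕0⊕0⊕0⊕0⊕0⊕1⊕1 = 0
s4 (pos 4,5,6,7,12,13,14,15): 0⊕1⊕0⊕0⊕0⊕0⊕1⊕1 = 1
s8 (pos 8,9,10,11,12,13,14,15): 1⊕1⊕0⊕0⊕0⊕0⊕1⊕1 = 0
Syndrome s8…s1 = 0101 → error at position 5.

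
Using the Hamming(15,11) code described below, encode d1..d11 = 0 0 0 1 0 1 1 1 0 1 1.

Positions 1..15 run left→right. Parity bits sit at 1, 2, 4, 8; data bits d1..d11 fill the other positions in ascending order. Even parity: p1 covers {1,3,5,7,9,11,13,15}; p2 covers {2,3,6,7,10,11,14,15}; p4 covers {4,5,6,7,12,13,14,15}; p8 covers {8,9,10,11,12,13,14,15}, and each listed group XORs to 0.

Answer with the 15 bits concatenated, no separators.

110000110111011

Place data at non-parity positions: p1 p2 0 p4 0 0 1 p8 0 1 1 1 0 1 1
p1 (pos 1,3,5,7,9,11,13,15): XOR of data positions = 0⊕0⊕1⊕0⊕1⊕0⊕1 = 1
p2 (pos 2,3,6,7,10,11,14,15): XOR of data positions = 0⊕0⊕1⊕1⊕1⊕1⊕1 = 1
p4 (pos 4,5,6,7,12,13,14,15): XOR of data positions = 0⊕0⊕1⊕1⊕0⊕1⊕1 = 0
p8 (pos 8,9,10,11,12,13,14,15): XOR of data positions = 0⊕1⊕1⊕1⊕0⊕1⊕1 = 1
Codeword: 110000110111011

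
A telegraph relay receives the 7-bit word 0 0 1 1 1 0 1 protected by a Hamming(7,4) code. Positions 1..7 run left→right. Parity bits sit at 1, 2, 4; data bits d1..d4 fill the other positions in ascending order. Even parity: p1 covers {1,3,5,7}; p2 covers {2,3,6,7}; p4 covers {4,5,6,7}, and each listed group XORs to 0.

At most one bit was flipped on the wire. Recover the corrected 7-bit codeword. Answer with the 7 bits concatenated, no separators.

s1 (pos 1,3,5,7): 0⊕1⊕1⊕1 = 1
s2 (pos 2,3,6,7): 0⊕1⊕0⊕1 = 0
s4 (pos 4,5,6,7): 1⊕1⊕0⊕1 = 1
Syndrome s4…s1 = 101 → error at position 5.
Flip position 5: 0011101 → 0011001

0011001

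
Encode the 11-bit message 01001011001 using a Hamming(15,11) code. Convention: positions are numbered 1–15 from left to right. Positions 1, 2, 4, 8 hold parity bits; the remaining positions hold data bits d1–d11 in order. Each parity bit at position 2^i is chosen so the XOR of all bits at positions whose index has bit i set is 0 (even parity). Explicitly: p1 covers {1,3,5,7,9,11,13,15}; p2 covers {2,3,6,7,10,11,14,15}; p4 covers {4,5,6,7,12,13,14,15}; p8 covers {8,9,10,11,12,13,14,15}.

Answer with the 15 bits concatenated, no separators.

000110001011001

Place data at non-parity positions: p1 p2 0 p4 1 0 0 p8 1 0 1 1 0 0 1
p1 (pos 1,3,5,7,9,11,13,15): XOR of data positions = 0⊕1⊕0⊕1⊕1⊕0⊕1 = 0
p2 (pos 2,3,6,7,10,11,14,15): XOR of data positions = 0⊕0⊕0⊕0⊕1⊕0⊕1 = 0
p4 (pos 4,5,6,7,12,13,14,15): XOR of data positions = 1⊕0⊕0⊕1⊕0⊕0⊕1 = 1
p8 (pos 8,9,10,11,12,13,14,15): XOR of data positions = 1⊕0⊕1⊕1⊕0⊕0⊕1 = 0
Codeword: 000110001011001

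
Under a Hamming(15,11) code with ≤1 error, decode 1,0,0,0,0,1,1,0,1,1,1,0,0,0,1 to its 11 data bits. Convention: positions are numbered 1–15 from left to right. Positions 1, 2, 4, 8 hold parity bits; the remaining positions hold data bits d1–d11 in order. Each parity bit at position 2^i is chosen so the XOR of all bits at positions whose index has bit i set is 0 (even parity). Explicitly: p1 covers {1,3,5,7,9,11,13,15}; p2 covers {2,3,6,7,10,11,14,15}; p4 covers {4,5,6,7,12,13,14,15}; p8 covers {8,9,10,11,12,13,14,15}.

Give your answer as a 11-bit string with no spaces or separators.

00101110001

s1 (pos 1,3,5,7,9,11,13,15): 1⊕0⊕0⊕1⊕1⊕1⊕0⊕1 = 1
s2 (pos 2,3,6,7,10,11,14,15): 0⊕0⊕1⊕1⊕1⊕1⊕0⊕1 = 1
s4 (pos 4,5,6,7,12,13,14,15): 0⊕0⊕1⊕1⊕0⊕0⊕0⊕1 = 1
s8 (pos 8,9,10,11,12,13,14,15): 0⊕1⊕1⊕1⊕0⊕0⊕0⊕1 = 0
Syndrome s8…s1 = 0111 → error at position 7.
Flip position 7: 100001101110001 → 100001001110001
Read data bits from positions 3,5,6,7,9,10,11,12,13,14,15: 00101110001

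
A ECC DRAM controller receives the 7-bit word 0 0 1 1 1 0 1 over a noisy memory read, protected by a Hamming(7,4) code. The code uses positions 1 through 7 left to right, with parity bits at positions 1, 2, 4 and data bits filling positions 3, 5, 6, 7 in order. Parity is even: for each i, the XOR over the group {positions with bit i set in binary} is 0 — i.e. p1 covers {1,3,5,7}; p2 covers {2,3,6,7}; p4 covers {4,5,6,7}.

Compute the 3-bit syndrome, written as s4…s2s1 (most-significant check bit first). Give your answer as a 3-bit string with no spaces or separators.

s1 (pos 1,3,5,7): 0⊕1⊕1⊕1 = 1
s2 (pos 2,3,6,7): 0⊕1⊕0⊕1 = 0
s4 (pos 4,5,6,7): 1⊕1⊕0⊕1 = 1
Syndrome s4…s1 = 101 → error at position 5.

101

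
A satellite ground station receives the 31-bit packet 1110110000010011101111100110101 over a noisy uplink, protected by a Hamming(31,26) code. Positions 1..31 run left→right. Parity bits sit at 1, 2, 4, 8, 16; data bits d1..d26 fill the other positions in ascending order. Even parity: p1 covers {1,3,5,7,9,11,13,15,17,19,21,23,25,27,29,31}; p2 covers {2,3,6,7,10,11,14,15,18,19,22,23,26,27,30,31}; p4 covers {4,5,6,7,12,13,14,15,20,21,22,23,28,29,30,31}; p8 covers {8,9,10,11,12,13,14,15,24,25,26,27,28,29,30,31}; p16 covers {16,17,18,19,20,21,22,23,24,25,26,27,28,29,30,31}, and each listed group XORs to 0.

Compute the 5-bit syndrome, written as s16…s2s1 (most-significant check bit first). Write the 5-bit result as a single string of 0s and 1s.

s1 (pos 1,3,5,7,9,11,13,15,17,19,21,23,25,27,29,31): 1⊕1⊕1⊕0⊕0⊕0⊕0⊕1⊕1⊕1⊕1⊕1⊕0⊕1⊕1⊕1 = 1
s2 (pos 2,3,6,7,10,11,14,15,18,19,22,23,26,27,30,31): 1⊕1⊕1⊕0⊕0⊕0⊕0⊕1⊕0⊕1⊕1⊕1⊕1⊕1⊕0⊕1 = 0
s4 (pos 4,5,6,7,12,13,14,15,20,21,22,23,28,29,30,31): 0⊕1⊕1⊕0⊕1⊕0⊕0⊕1⊕1⊕1⊕1⊕1⊕0⊕1⊕0⊕1 = 0
s8 (pos 8,9,10,11,12,13,14,15,24,25,26,27,28,29,30,31): 0⊕0⊕0⊕0⊕1⊕0⊕0⊕1⊕0⊕0⊕1⊕1⊕0⊕1⊕0⊕1 = 0
s16 (pos 16,17,18,19,20,21,22,23,24,25,26,27,28,29,30,31): 1⊕1⊕0⊕1⊕1⊕1⊕1⊕1⊕0⊕0⊕1⊕1⊕0⊕1⊕0⊕1 = 1
Syndrome s16…s1 = 10001 → error at position 17.

10001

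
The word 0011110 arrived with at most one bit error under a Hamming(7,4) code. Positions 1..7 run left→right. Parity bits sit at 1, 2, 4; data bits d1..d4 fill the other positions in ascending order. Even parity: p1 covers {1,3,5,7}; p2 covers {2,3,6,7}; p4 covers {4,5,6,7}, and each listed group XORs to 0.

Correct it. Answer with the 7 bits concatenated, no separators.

s1 (pos 1,3,5,7): 0⊕1⊕1⊕0 = 0
s2 (pos 2,3,6,7): 0⊕1⊕1⊕0 = 0
s4 (pos 4,5,6,7): 1⊕1⊕1⊕0 = 1
Syndrome s4…s1 = 100 → error at position 4.
Flip position 4: 0011110 → 0010110

0010110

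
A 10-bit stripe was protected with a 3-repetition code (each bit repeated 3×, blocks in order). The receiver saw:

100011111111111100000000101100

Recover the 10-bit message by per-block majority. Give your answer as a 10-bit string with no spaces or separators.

Block 1 (100): 1 one → 0
Block 2 (011): 2 ones → 1
Block 3 (111): 3 ones → 1
Block 4 (111): 3 ones → 1
Block 5 (111): 3 ones → 1
Block 6 (100): 1 one → 0
Block 7 (000): 0 ones → 0
Block 8 (000): 0 ones → 0
Block 9 (101): 2 ones → 1
Block 10 (100): 1 one → 0

0111100010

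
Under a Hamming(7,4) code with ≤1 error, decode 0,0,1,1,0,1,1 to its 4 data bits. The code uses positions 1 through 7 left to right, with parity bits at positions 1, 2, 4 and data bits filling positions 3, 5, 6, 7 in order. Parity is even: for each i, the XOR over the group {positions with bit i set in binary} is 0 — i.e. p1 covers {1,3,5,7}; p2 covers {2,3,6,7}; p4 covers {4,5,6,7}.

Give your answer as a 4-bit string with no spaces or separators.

1001

s1 (pos 1,3,5,7): 0⊕1⊕0⊕1 = 0
s2 (pos 2,3,6,7): 0⊕1⊕1⊕1 = 1
s4 (pos 4,5,6,7): 1⊕0⊕1⊕1 = 1
Syndrome s4…s1 = 110 → error at position 6.
Flip position 6: 0011011 → 0011001
Read data bits from positions 3,5,6,7: 1001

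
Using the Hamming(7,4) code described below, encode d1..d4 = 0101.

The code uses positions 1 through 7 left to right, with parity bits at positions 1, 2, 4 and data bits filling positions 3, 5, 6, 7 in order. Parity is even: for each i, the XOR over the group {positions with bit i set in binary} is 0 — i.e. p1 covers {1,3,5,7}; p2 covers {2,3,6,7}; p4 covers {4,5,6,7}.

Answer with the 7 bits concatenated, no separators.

0100101

Place data at non-parity positions: p1 p2 0 p4 1 0 1
p1 (pos 1,3,5,7): XOR of data positions = 0⊕1⊕1 = 0
p2 (pos 2,3,6,7): XOR of data positions = 0⊕0⊕1 = 1
p4 (pos 4,5,6,7): XOR of data positions = 1⊕0⊕1 = 0
Codeword: 0100101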